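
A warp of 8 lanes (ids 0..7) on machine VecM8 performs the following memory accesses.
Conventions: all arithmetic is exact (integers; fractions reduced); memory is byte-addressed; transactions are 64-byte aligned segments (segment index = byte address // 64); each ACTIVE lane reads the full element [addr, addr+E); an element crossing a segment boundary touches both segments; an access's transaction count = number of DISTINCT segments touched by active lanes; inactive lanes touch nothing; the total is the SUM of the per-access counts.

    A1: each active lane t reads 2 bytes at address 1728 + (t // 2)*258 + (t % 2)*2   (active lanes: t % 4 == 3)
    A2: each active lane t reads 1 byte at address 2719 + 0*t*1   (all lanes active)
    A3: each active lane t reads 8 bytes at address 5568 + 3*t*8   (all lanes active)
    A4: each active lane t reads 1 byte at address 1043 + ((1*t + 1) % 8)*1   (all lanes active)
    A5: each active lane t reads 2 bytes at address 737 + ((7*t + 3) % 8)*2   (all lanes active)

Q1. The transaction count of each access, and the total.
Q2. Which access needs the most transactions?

A1: 2 transactions
A2: 1 transaction
A3: 3 transactions
A4: 1 transaction
A5: 1 transaction

Answer: 2,1,3,1,1; total 8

Answer: A3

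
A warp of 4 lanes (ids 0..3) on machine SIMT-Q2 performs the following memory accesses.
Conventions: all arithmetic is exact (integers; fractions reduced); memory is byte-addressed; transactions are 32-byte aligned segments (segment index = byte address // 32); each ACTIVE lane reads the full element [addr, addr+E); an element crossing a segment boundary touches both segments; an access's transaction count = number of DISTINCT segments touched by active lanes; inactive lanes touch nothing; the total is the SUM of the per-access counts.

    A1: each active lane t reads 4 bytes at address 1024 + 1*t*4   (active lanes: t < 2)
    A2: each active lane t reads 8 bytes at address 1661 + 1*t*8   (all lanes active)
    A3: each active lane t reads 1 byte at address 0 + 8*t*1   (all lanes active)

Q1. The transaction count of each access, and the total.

A1: 1 transaction
A2: 2 transactions
A3: 1 transaction

Answer: 1,2,1; total 4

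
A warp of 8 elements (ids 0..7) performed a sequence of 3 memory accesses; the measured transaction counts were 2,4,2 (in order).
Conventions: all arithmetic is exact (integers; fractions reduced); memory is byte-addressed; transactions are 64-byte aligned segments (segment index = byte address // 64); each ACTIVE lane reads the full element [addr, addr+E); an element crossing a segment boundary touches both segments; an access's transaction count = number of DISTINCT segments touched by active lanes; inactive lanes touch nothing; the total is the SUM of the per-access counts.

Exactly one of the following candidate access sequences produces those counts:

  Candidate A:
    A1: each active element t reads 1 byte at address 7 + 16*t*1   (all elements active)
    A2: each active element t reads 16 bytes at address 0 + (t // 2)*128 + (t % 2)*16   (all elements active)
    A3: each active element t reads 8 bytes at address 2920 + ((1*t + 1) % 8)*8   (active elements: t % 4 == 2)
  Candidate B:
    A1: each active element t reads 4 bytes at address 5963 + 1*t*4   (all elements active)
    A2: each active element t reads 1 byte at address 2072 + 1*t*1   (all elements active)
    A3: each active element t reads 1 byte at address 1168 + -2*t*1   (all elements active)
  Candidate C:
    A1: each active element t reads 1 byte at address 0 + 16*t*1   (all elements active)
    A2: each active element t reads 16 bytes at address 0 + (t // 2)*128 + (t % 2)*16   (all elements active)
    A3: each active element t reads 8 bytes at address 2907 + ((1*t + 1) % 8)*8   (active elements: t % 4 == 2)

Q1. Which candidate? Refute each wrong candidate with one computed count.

A: A3 gives 1 transaction, not 2
B: A1 gives 1 transaction, not 2
C: all counts match (2,4,2)

Answer: C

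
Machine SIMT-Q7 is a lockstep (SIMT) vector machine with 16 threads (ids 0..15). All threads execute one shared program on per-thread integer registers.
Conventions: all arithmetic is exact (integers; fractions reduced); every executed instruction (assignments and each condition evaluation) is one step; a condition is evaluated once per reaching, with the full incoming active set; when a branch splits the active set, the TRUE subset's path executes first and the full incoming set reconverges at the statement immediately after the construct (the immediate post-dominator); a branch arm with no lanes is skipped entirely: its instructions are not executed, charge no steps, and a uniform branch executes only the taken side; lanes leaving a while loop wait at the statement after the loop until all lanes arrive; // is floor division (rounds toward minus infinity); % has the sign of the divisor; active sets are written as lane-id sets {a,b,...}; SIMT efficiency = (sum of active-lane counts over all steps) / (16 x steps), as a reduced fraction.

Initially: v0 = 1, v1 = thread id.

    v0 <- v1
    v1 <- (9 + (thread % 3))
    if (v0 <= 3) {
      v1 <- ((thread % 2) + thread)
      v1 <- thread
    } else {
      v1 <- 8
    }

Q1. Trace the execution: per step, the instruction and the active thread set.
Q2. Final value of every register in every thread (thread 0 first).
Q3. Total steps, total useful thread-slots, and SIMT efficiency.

step 0: v0 <- v1                     {0,1,2,3,4,5,6,7,8,9,10,11,12,13,14,15}
step 1: v1 <- (9 + (thread % 3))     {0,1,2,3,4,5,6,7,8,9,10,11,12,13,14,15}
step 2: eval (v0 <= 3)               {0,1,2,3,4,5,6,7,8,9,10,11,12,13,14,15}
step 3: v1 <- ((thread % 2) + thread) {0,1,2,3}
step 4: v1 <- thread                 {0,1,2,3}
step 5: v1 <- 8                      {4,5,6,7,8,9,10,11,12,13,14,15}

Answer: 6 steps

v0: 0,1,2,3,4,5,6,7,8,9,10,11,12,13,14,15
v1: 0,1,2,3,8,8,8,8,8,8,8,8,8,8,8,8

steps = 6; useful = 68; efficiency = 68/96 = 17/24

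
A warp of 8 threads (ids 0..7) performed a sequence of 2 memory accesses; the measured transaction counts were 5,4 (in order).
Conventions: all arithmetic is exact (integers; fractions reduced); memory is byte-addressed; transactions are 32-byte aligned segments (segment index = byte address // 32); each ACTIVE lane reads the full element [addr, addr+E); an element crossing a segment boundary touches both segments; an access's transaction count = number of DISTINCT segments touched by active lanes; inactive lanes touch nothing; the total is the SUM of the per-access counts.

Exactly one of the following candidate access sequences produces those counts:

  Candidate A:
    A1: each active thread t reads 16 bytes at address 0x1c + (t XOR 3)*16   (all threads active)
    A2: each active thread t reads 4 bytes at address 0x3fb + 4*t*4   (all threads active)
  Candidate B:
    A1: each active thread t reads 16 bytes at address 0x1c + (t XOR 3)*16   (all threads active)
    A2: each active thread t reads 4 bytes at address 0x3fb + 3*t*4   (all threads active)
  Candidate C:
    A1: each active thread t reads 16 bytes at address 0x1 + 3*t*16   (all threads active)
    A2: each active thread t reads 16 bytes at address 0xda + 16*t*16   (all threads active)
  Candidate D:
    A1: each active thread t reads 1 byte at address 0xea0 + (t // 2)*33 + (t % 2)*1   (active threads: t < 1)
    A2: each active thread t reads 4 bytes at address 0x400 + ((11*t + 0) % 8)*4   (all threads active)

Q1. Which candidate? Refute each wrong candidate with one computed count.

A: A2 gives 5 transactions, not 4
C: A1 gives 12 transactions, not 5
D: A1 gives 1 transaction, not 5
B: all counts match (5,4)

Answer: B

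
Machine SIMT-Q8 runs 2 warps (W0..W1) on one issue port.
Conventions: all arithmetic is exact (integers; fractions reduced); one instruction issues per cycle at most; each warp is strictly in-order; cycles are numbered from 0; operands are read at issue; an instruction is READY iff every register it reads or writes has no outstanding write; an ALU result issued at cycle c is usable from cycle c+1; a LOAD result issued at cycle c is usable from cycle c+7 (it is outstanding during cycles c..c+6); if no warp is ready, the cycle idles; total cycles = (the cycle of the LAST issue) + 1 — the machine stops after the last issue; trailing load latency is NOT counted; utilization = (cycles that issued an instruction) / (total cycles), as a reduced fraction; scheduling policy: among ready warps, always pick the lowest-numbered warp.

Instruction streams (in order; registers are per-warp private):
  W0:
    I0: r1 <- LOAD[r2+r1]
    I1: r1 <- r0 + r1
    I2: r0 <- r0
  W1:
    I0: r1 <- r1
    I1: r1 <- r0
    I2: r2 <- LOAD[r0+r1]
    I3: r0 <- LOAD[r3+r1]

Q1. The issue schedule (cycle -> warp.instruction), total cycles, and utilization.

cycle 0: W0.I0
cycle 1: W1.I0
cycle 2: W1.I1
cycle 3: W1.I2
cycle 4: W1.I3
cycle 5: idle
cycle 6: idle
cycle 7: W0.I1
cycle 8: W0.I2

Answer: 9 cycles, utilization 7/9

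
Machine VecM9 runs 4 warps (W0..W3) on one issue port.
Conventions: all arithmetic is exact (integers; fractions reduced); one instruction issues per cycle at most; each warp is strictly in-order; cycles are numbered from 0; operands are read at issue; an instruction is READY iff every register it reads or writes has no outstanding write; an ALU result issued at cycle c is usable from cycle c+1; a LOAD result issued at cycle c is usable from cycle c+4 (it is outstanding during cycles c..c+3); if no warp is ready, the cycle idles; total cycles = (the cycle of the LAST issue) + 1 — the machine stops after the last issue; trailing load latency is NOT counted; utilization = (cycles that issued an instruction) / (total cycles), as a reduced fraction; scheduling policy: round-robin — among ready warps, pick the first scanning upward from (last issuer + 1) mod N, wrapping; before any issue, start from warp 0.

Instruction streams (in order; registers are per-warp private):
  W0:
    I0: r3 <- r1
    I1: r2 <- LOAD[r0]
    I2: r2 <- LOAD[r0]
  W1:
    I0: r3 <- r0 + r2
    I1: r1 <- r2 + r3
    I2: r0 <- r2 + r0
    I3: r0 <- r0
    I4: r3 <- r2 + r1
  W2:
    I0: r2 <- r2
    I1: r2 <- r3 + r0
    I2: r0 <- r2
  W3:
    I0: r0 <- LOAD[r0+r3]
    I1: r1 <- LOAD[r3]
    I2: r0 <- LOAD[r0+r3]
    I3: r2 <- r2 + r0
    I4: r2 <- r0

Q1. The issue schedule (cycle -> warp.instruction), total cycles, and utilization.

cycle 0: W0.I0
cycle 1: W1.I0
cycle 2: W2.I0
cycle 3: W3.I0
cycle 4: W0.I1
cycle 5: W1.I1
cycle 6: W2.I1
cycle 7: W3.I1
cycle 8: W0.I2
cycle 9: W1.I2
cycle 10: W2.I2
cycle 11: W3.I2
cycle 12: W1.I3
cycle 13: W1.I4
cycle 14: idle
cycle 15: W3.I3
cycle 16: W3.I4

Answer: 17 cycles, utilization 16/17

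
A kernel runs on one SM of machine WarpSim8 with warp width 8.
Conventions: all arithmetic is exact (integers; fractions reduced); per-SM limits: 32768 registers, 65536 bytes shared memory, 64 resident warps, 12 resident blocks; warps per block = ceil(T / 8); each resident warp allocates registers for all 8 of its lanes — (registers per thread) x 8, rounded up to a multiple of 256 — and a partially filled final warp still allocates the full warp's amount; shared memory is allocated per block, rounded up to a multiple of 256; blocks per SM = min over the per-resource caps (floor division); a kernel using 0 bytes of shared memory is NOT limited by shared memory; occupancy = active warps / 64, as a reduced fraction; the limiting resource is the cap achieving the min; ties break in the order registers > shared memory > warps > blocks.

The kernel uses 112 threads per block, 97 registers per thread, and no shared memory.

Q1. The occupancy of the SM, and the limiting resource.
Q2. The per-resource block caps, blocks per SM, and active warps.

Answer: occupancy 7/16, limited by registers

registers: 2 blocks
shared memory: no limit (kernel uses none)
warps: 4 blocks
blocks: 12 blocks

Answer: 2 blocks, 28 active warps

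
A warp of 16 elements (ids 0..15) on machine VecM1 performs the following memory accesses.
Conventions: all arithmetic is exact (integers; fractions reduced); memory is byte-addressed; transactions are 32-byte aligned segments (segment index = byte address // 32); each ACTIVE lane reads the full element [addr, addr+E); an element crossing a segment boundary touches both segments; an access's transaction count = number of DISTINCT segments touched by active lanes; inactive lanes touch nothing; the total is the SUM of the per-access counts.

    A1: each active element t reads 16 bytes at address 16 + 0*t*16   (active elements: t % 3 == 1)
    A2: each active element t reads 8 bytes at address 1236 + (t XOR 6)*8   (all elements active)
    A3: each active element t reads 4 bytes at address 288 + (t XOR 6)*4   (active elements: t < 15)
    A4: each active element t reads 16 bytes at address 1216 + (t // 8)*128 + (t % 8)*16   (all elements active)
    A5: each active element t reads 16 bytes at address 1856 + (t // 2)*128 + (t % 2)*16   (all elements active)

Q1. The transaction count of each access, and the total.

A1: 1 transaction
A2: 5 transactions
A3: 2 transactions
A4: 8 transactions
A5: 8 transactions

Answer: 1,5,2,8,8; total 24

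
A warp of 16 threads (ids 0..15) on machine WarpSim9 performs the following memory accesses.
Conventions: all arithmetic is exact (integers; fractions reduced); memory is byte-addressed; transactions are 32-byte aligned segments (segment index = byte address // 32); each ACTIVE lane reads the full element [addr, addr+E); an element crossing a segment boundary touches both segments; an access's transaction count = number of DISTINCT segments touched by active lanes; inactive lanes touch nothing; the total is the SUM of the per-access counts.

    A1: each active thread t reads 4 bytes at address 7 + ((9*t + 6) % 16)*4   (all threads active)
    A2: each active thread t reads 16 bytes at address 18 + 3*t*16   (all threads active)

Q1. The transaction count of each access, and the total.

A1: 3 transactions
A2: 24 transactions

Answer: 3,24; total 27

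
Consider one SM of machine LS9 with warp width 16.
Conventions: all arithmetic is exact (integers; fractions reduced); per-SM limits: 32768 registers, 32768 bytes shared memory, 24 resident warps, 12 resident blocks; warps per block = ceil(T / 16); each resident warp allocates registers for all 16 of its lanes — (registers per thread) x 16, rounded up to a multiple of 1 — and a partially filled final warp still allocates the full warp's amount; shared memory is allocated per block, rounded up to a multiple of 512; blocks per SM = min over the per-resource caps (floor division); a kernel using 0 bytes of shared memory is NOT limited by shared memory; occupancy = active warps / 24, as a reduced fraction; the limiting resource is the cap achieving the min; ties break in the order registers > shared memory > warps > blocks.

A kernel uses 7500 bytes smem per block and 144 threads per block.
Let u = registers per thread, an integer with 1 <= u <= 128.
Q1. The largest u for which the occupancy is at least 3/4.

Answer: u = 113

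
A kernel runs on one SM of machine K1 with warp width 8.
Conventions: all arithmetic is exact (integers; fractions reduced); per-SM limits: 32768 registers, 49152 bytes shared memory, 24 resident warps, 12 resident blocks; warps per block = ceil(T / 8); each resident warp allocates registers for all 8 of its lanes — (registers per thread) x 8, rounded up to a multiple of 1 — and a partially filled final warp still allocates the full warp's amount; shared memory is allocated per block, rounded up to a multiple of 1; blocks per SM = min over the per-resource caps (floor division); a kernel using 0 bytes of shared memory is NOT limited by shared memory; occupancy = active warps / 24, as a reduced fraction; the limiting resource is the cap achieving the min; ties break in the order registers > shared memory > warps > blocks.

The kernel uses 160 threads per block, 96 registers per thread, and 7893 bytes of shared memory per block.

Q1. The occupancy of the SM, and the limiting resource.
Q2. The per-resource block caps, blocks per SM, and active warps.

Answer: occupancy 5/6, limited by warps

registers: 2 blocks
shared memory: 6 blocks
warps: 1 block
blocks: 12 blocks

Answer: 1 block, 20 active warps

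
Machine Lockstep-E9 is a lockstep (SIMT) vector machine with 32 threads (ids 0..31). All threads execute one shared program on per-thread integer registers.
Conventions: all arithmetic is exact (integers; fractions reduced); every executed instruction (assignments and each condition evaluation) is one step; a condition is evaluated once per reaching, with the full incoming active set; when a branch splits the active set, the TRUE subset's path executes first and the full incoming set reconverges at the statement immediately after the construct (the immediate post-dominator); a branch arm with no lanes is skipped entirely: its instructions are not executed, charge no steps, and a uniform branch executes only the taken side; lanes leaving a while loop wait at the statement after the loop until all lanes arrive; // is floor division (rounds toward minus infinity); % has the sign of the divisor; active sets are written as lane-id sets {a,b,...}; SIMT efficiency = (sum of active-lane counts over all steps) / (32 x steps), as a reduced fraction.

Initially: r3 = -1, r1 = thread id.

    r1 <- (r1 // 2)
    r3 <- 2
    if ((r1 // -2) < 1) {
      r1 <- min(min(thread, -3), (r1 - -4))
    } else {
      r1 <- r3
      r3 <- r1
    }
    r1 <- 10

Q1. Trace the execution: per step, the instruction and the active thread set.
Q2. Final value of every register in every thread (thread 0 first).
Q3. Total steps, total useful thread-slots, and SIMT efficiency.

step 0: r1 <- (r1 // 2)              {0,1,2,3,4,5,6,7,8,9,10,11,12,13,14,15,16,17,18,19,20,21,22,23,24,25,26,27,28,29,30,31}
step 1: r3 <- 2                      {0,1,2,3,4,5,6,7,8,9,10,11,12,13,14,15,16,17,18,19,20,21,22,23,24,25,26,27,28,29,30,31}
step 2: eval ((r1 // -2) < 1)        {0,1,2,3,4,5,6,7,8,9,10,11,12,13,14,15,16,17,18,19,20,21,22,23,24,25,26,27,28,29,30,31}
step 3: r1 <- min(min(thread, -3), (r1 - -4)) {0,1,2,3,4,5,6,7,8,9,10,11,12,13,14,15,16,17,18,19,20,21,22,23,24,25,26,27,28,29,30,31}
step 4: r1 <- 10                     {0,1,2,3,4,5,6,7,8,9,10,11,12,13,14,15,16,17,18,19,20,21,22,23,24,25,26,27,28,29,30,31}

Answer: 5 steps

r3: 2,2,2,2,2,2,2,2,2,2,2,2,2,2,2,2,2,2,2,2,2,2,2,2,2,2,2,2,2,2,2,2
r1: 10,10,10,10,10,10,10,10,10,10,10,10,10,10,10,10,10,10,10,10,10,10,10,10,10,10,10,10,10,10,10,10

steps = 5; useful = 160; efficiency = 160/160 = 1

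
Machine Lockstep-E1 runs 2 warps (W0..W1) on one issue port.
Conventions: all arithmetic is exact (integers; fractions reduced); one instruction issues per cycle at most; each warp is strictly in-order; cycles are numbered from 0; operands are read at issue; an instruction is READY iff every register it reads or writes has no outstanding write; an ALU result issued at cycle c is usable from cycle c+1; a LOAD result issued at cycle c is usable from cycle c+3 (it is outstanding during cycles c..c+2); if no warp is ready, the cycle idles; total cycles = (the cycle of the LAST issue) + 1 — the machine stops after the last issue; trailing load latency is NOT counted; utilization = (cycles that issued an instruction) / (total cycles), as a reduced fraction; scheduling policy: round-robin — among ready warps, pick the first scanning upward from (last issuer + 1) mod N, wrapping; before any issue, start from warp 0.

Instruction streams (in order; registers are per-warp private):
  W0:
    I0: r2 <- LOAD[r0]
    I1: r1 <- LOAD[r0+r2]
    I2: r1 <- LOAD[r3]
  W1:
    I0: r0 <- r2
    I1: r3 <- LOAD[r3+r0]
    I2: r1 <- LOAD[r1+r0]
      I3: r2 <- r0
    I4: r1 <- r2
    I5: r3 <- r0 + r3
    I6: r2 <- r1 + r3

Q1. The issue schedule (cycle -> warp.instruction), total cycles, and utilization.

cycle 0: W0.I0
cycle 1: W1.I0
cycle 2: W1.I1
cycle 3: W0.I1
cycle 4: W1.I2
cycle 5: W1.I3
cycle 6: W0.I2
cycle 7: W1.I4
cycle 8: W1.I5
cycle 9: W1.I6

Answer: 10 cycles, utilization 1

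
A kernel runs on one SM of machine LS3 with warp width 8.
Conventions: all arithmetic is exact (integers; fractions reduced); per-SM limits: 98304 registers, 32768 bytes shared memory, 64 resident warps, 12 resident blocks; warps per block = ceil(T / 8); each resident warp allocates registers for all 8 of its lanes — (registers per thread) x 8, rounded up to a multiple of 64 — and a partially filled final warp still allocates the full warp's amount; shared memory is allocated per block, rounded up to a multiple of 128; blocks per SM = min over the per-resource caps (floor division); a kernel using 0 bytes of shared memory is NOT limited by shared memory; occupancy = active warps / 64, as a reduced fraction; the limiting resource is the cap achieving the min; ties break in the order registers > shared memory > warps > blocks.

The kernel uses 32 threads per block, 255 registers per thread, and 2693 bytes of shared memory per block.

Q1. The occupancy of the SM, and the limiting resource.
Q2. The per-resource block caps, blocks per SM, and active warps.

Answer: occupancy 11/16, limited by shared memory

registers: 12 blocks
shared memory: 11 blocks
warps: 16 blocks
blocks: 12 blocks

Answer: 11 blocks, 44 active warps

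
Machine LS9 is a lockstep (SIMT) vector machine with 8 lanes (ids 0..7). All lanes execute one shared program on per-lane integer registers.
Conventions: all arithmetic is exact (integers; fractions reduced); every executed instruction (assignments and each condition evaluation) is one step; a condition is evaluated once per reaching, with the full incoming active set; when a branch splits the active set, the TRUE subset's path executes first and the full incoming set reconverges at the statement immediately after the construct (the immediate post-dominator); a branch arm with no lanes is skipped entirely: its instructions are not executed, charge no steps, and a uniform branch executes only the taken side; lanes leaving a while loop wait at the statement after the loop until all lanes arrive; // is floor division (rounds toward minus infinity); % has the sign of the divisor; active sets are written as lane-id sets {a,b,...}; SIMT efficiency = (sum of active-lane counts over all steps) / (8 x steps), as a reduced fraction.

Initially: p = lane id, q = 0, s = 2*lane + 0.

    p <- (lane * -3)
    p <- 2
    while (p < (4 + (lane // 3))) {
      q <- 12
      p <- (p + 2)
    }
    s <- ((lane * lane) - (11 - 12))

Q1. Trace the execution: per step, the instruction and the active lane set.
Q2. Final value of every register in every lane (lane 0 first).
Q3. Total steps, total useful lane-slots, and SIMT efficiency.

step 0: p <- (lane * -3)             {0,1,2,3,4,5,6,7}
step 1: p <- 2                       {0,1,2,3,4,5,6,7}
step 2: eval (p < (4 + (lane // 3))) {0,1,2,3,4,5,6,7}
step 3: q <- 12                      {0,1,2,3,4,5,6,7}
step 4: p <- (p + 2)                 {0,1,2,3,4,5,6,7}
step 5: eval (p < (4 + (lane // 3))) {0,1,2,3,4,5,6,7}
step 6: q <- 12                      {3,4,5,6,7}
step 7: p <- (p + 2)                 {3,4,5,6,7}
step 8: eval (p < (4 + (lane // 3))) {3,4,5,6,7}
step 9: s <- ((lane * lane) - (11 - 12)) {0,1,2,3,4,5,6,7}

Answer: 10 steps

p: 4,4,4,6,6,6,6,6
q: 12,12,12,12,12,12,12,12
s: 1,2,5,10,17,26,37,50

steps = 10; useful = 71; efficiency = 71/80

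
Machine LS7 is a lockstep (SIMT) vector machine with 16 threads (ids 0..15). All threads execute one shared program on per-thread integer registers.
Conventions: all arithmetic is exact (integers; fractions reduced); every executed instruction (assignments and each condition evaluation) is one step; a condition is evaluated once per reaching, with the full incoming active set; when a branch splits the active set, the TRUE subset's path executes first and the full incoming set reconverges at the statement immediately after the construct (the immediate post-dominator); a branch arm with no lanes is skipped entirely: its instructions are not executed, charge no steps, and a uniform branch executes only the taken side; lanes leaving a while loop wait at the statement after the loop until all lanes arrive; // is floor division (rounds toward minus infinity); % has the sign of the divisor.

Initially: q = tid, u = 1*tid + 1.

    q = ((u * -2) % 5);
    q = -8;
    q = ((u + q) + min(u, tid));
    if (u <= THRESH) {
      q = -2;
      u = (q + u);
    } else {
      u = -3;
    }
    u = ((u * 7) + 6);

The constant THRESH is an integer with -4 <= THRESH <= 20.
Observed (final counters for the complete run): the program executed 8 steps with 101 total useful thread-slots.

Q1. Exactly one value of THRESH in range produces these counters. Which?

Answer: THRESH = 5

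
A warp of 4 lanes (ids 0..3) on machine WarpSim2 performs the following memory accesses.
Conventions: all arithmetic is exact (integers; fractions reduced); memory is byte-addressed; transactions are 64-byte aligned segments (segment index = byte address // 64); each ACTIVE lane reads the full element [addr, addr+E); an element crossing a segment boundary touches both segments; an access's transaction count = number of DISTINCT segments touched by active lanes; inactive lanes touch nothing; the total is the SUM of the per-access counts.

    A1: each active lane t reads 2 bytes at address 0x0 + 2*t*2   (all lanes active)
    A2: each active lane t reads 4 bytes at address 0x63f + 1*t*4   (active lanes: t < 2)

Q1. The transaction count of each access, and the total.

A1: 1 transaction
A2: 2 transactions

Answer: 1,2; total 3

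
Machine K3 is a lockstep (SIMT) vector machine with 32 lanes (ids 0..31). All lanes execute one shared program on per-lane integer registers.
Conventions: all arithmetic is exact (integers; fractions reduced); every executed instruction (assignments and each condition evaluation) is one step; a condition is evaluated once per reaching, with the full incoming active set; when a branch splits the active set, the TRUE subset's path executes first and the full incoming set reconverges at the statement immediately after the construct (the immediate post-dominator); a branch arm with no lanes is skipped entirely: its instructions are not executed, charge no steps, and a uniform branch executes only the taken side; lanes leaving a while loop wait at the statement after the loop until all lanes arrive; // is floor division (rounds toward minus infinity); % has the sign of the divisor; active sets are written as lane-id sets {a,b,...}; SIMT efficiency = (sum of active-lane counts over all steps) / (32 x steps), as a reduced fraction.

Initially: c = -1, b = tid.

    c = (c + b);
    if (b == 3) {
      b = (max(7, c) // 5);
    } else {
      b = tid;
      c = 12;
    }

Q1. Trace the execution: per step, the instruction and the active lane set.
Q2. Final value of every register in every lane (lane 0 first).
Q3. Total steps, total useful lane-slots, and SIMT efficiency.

step 0: c <- (c + b)                 {0,1,2,3,4,5,6,7,8,9,10,11,12,13,14,15,16,17,18,19,20,21,22,23,24,25,26,27,28,29,30,31}
step 1: eval (b == 3)                {0,1,2,3,4,5,6,7,8,9,10,11,12,13,14,15,16,17,18,19,20,21,22,23,24,25,26,27,28,29,30,31}
step 2: b <- (max(7, c) // 5)        {3}
step 3: b <- tid                     {0,1,2,4,5,6,7,8,9,10,11,12,13,14,15,16,17,18,19,20,21,22,23,24,25,26,27,28,29,30,31}
step 4: c <- 12                      {0,1,2,4,5,6,7,8,9,10,11,12,13,14,15,16,17,18,19,20,21,22,23,24,25,26,27,28,29,30,31}

Answer: 5 steps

c: 12,12,12,2,12,12,12,12,12,12,12,12,12,12,12,12,12,12,12,12,12,12,12,12,12,12,12,12,12,12,12,12
b: 0,1,2,1,4,5,6,7,8,9,10,11,12,13,14,15,16,17,18,19,20,21,22,23,24,25,26,27,28,29,30,31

steps = 5; useful = 127; efficiency = 127/160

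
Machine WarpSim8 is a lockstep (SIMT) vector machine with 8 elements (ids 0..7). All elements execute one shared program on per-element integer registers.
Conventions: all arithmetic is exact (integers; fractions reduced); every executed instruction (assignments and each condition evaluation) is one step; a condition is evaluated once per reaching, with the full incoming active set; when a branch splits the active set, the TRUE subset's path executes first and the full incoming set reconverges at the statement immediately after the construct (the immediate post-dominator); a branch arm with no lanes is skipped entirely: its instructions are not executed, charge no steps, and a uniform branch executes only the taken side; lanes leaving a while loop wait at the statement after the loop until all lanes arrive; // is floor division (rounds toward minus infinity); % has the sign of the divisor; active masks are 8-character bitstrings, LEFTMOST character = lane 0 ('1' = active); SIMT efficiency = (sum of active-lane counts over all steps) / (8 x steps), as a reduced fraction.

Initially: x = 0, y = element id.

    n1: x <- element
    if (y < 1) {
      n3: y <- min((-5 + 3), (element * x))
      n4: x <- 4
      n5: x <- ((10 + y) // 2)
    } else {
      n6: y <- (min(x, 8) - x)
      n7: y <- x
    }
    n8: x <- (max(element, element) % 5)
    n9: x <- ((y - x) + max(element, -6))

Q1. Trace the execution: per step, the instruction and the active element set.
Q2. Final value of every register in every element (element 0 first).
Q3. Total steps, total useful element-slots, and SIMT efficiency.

step 0: x <- element                 11111111
step 1: eval (y < 1)                 11111111
step 2: y <- min((-5 + 3), (element * x)) 10000000
step 3: x <- 4                       10000000
step 4: x <- ((10 + y) // 2)         10000000
step 5: y <- (min(x, 8) - x)         01111111
step 6: y <- x                       01111111
step 7: x <- (max(element, element) % 5) 11111111
step 8: x <- ((y - x) + max(element, -6)) 11111111

Answer: 9 steps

x: -2,1,2,3,4,10,11,12
y: -2,1,2,3,4,5,6,7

steps = 9; useful = 49; efficiency = 49/72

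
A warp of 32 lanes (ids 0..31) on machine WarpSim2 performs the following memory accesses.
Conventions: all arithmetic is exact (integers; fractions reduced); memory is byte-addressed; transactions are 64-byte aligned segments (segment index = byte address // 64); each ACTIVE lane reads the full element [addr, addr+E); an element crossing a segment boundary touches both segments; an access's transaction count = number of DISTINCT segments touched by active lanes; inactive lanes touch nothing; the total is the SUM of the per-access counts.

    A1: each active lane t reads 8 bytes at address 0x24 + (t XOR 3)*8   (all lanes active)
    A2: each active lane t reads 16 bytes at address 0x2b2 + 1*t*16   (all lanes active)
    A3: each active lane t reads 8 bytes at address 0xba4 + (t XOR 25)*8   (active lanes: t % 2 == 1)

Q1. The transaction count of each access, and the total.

A1: 5 transactions
A2: 9 transactions
A3: 5 transactions

Answer: 5,9,5; total 19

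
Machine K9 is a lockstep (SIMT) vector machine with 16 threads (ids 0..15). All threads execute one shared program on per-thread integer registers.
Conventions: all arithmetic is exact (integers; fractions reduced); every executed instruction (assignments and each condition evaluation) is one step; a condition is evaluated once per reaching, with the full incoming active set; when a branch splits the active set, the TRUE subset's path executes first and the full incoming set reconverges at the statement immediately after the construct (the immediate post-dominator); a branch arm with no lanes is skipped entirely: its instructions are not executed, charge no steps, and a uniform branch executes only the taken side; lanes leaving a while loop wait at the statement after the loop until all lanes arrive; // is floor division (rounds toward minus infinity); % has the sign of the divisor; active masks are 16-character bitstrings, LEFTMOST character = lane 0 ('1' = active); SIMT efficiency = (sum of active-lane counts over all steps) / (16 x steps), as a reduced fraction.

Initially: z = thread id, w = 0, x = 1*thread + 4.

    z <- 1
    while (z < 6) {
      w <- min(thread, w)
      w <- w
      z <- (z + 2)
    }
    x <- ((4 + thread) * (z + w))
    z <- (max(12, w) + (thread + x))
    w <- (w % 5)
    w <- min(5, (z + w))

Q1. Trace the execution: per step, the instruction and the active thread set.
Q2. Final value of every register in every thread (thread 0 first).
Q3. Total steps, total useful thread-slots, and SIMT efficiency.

step 0: z <- 1                       1111111111111111
step 1: eval (z < 6)                 1111111111111111
step 2: w <- min(thread, w)          1111111111111111
step 3: w <- w                       1111111111111111
step 4: z <- (z + 2)                 1111111111111111
step 5: eval (z < 6)                 1111111111111111
step 6: w <- min(thread, w)          1111111111111111
step 7: w <- w                       1111111111111111
step 8: z <- (z + 2)                 1111111111111111
step 9: eval (z < 6)                 1111111111111111
step 10: w <- min(thread, w)          1111111111111111
step 11: w <- w                       1111111111111111
step 12: z <- (z + 2)                 1111111111111111
step 13: eval (z < 6)                 1111111111111111
step 14: x <- ((4 + thread) * (z + w)) 1111111111111111
step 15: z <- (max(12, w) + (thread + x)) 1111111111111111
step 16: w <- (w % 5)                 1111111111111111
step 17: w <- min(5, (z + w))         1111111111111111

Answer: 18 steps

z: 40,48,56,64,72,80,88,96,104,112,120,128,136,144,152,160
w: 5,5,5,5,5,5,5,5,5,5,5,5,5,5,5,5
x: 28,35,42,49,56,63,70,77,84,91,98,105,112,119,126,133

steps = 18; useful = 288; efficiency = 288/288 = 1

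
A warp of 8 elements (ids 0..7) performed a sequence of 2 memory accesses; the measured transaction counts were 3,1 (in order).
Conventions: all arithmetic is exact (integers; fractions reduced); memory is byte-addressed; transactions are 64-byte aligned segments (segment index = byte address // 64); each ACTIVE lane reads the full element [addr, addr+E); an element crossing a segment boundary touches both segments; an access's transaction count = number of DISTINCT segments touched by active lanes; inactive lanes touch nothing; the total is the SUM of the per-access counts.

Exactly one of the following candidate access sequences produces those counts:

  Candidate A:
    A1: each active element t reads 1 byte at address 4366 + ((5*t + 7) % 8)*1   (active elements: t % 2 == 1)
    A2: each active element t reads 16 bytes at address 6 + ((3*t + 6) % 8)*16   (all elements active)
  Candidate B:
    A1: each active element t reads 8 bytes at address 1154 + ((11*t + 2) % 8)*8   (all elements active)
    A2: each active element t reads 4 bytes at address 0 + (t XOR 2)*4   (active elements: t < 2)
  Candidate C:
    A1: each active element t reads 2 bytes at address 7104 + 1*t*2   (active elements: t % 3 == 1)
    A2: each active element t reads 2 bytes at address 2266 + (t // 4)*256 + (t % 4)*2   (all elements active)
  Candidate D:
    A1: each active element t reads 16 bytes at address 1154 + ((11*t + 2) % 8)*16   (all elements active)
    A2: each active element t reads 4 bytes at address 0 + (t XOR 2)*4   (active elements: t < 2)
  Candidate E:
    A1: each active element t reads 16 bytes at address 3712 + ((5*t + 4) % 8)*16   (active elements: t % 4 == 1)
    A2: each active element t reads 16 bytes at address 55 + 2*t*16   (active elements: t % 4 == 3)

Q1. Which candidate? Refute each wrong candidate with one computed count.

A: A1 gives 1 transaction, not 3
B: A1 gives 2 transactions, not 3
C: A1 gives 1 transaction, not 3
E: A1 gives 2 transactions, not 3
D: all counts match (3,1)

Answer: D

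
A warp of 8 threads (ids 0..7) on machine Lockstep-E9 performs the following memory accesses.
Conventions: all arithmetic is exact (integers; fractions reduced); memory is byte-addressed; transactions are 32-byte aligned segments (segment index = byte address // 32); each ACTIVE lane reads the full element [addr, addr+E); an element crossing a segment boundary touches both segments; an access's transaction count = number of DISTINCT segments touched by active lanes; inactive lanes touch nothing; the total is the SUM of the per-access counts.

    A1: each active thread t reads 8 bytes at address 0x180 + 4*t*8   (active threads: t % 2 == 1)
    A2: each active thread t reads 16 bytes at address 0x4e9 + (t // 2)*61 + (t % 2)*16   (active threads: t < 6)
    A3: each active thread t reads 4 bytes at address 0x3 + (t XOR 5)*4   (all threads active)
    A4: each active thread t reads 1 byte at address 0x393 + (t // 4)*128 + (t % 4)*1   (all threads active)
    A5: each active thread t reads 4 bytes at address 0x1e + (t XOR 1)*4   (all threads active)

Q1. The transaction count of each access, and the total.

A1: 4 transactions
A2: 6 transactions
A3: 2 transactions
A4: 2 transactions
A5: 2 transactions

Answer: 4,6,2,2,2; total 16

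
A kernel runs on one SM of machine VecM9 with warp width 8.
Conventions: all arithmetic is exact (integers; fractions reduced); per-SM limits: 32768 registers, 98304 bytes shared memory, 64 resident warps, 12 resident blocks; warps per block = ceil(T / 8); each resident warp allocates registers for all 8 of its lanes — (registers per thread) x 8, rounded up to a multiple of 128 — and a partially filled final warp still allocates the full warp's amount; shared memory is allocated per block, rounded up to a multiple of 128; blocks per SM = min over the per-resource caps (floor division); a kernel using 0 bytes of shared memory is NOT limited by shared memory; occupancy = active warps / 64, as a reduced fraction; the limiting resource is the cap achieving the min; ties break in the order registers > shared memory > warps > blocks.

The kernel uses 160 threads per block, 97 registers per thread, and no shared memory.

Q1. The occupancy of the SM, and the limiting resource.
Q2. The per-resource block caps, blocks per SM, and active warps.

Answer: occupancy 5/16, limited by registers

registers: 1 block
shared memory: no limit (kernel uses none)
warps: 3 blocks
blocks: 12 blocks

Answer: 1 block, 20 active warps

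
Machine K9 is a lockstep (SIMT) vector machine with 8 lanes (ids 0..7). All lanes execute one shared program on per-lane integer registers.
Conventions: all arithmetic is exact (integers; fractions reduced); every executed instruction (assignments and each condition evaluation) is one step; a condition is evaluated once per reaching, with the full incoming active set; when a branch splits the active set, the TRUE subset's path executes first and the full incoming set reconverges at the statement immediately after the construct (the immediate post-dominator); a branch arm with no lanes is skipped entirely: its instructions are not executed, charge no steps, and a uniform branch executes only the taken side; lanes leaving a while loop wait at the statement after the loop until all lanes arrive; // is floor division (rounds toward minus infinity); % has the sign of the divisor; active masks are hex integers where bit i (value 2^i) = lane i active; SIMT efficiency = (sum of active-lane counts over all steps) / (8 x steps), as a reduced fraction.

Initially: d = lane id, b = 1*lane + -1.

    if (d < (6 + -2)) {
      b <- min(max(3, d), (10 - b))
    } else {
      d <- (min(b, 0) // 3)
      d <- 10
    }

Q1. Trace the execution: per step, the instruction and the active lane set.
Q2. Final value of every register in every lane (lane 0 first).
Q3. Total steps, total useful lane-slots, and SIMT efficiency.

step 0: eval (d < (6 + -2))          0xff
step 1: b <- min(max(3, d), (10 - b)) 0x0f
step 2: d <- (min(b, 0) // 3)        0xf0
step 3: d <- 10                      0xf0

Answer: 4 steps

d: 0,1,2,3,10,10,10,10
b: 3,3,3,3,3,4,5,6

steps = 4; useful = 20; efficiency = 20/32 = 5/8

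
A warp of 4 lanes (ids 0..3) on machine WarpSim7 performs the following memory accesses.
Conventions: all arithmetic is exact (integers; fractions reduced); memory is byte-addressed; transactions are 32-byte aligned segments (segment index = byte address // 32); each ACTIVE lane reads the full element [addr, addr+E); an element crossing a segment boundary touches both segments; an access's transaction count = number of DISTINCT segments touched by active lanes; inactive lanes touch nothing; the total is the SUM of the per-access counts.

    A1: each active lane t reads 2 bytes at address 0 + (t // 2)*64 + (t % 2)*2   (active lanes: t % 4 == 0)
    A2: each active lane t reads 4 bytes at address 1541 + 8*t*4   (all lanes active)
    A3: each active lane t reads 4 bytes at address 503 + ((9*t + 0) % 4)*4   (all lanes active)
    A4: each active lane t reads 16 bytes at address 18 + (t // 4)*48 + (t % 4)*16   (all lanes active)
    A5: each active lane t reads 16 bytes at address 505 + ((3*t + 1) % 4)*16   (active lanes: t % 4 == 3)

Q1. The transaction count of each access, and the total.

A1: 1 transaction
A2: 4 transactions
A3: 2 transactions
A4: 3 transactions
A5: 2 transactions

Answer: 1,4,2,3,2; total 12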